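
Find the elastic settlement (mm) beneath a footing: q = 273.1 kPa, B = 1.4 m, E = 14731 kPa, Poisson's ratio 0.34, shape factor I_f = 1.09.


Result: 25.02 mm

Derivation:
Using Se = q * B * (1 - nu^2) * I_f / E
1 - nu^2 = 1 - 0.34^2 = 0.8844
Se = 273.1 * 1.4 * 0.8844 * 1.09 / 14731
Se = 0.025020 m
Convert to mm: Se = 0.025020 * 1000 = 25.02 mm


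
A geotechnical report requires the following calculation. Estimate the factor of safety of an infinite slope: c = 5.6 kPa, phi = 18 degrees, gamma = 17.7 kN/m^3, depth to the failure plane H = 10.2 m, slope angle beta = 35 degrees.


Using Fs = c / (gamma*H*sin(beta)*cos(beta)) + tan(phi)/tan(beta)
Cohesion contribution = 5.6 / (17.7*10.2*sin(35)*cos(35))
Cohesion contribution = 0.0660175
Friction contribution = tan(18)/tan(35) = 0.464033
Fs = 0.0660175 + 0.464033
Fs = 0.53


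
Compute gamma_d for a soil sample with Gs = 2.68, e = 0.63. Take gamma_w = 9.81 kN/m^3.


Result: 16.129 kN/m^3

Derivation:
Using gamma_d = Gs * gamma_w / (1 + e)
gamma_d = 2.68 * 9.81 / (1 + 0.63)
gamma_d = 2.68 * 9.81 / 1.63
gamma_d = 16.129 kN/m^3


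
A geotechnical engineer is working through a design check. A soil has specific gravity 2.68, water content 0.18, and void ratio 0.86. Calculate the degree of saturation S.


Result: 0.5609

Derivation:
Using S = Gs * w / e
S = 2.68 * 0.18 / 0.86
S = 0.5609


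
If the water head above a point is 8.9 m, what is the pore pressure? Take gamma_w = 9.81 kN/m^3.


Result: 87.31 kPa

Derivation:
Using u = gamma_w * h_w
u = 9.81 * 8.9
u = 87.31 kPa


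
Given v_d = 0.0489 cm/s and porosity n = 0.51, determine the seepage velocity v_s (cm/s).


Result: 0.09588 cm/s

Derivation:
Using v_s = v_d / n
v_s = 0.0489 / 0.51
v_s = 0.09588 cm/s


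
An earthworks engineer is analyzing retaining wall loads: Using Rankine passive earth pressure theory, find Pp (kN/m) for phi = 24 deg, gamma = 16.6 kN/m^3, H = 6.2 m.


Compute passive earth pressure coefficient:
Kp = tan^2(45 + phi/2) = tan^2(57.0) = 2.371184
Compute passive force:
Pp = 0.5 * Kp * gamma * H^2
Pp = 0.5 * 2.371184 * 16.6 * 6.2^2
Pp = 756.53 kN/m


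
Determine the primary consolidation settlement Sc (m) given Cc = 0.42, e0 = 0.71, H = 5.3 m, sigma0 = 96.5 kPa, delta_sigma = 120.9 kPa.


Result: 0.4592 m

Derivation:
Using Sc = Cc * H / (1 + e0) * log10((sigma0 + delta_sigma) / sigma0)
Stress ratio = (96.5 + 120.9) / 96.5 = 2.25285
log10(2.25285) = 0.352732
Cc * H / (1 + e0) = 0.42 * 5.3 / (1 + 0.71) = 1.30175
Sc = 1.30175 * 0.352732
Sc = 0.4592 m


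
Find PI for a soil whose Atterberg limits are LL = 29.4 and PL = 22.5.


Using PI = LL - PL
PI = 29.4 - 22.5
PI = 6.9


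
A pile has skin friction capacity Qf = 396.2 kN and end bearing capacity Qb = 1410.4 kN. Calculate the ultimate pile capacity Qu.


Using Qu = Qf + Qb
Qu = 396.2 + 1410.4
Qu = 1806.6 kN


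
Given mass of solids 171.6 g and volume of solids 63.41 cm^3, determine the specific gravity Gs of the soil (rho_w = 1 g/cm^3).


Result: 2.706

Derivation:
Using Gs = m_s / (V_s * rho_w)
Since rho_w = 1 g/cm^3:
Gs = 171.6 / 63.41
Gs = 2.706


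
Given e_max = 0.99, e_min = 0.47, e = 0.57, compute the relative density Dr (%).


Result: 80.77 %

Derivation:
Using Dr = (e_max - e) / (e_max - e_min) * 100
e_max - e = 0.99 - 0.57 = 0.42
e_max - e_min = 0.99 - 0.47 = 0.52
Dr = 0.42 / 0.52 * 100
Dr = 80.77 %


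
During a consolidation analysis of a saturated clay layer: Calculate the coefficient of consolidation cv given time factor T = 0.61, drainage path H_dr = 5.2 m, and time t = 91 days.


Using cv = T * H_dr^2 / t
H_dr^2 = 5.2^2 = 27.04
cv = 0.61 * 27.04 / 91
cv = 0.18126 m^2/day


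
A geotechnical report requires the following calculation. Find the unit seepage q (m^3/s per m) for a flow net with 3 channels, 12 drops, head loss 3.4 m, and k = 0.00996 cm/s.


Result: 8.466e-05 m^3/s per m

Derivation:
Convert k to m/s for unit consistency with H:
k = 0.00996 cm/s = 0.00996 / 100 m/s = 9.96e-05 m/s
Using q = k * H * Nf / Nd
Nf / Nd = 3 / 12 = 0.25
q = 9.96e-05 * 3.4 * 0.25
q = 8.466e-05 m^3/s per m


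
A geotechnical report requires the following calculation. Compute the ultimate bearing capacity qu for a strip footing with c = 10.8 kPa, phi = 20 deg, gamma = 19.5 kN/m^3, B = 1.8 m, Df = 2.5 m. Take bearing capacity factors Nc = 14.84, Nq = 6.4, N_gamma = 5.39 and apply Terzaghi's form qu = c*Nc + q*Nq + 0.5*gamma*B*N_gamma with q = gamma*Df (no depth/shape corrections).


Compute qu = c*Nc + gamma*Df*Nq + 0.5*gamma*B*N_gamma
Term 1: 10.8 * 14.84 = 160.272
Term 2: 19.5 * 2.5 * 6.4 = 312.0
Term 3: 0.5 * 19.5 * 1.8 * 5.39 = 94.5945
qu = 160.272 + 312.0 + 94.5945
qu = 566.87 kPa


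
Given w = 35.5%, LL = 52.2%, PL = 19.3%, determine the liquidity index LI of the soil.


Result: 0.492

Derivation:
First compute the plasticity index:
PI = LL - PL = 52.2 - 19.3 = 32.9
Then compute the liquidity index:
LI = (w - PL) / PI
LI = (35.5 - 19.3) / 32.9
LI = 0.492


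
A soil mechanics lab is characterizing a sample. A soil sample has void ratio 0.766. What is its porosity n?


Using the relation n = e / (1 + e)
n = 0.766 / (1 + 0.766)
n = 0.766 / 1.766
n = 0.4337


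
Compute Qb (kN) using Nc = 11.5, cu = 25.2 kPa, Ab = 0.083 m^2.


Result: 24.05 kN

Derivation:
Using Qb = Nc * cu * Ab
Qb = 11.5 * 25.2 * 0.083
Qb = 24.05 kN


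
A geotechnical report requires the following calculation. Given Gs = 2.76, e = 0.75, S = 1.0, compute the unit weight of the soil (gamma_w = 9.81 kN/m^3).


Using gamma = gamma_w * (Gs + S*e) / (1 + e)
Numerator: Gs + S*e = 2.76 + 1.0*0.75 = 3.51
Denominator: 1 + e = 1 + 0.75 = 1.75
gamma = 9.81 * 3.51 / 1.75
gamma = 19.676 kN/m^3


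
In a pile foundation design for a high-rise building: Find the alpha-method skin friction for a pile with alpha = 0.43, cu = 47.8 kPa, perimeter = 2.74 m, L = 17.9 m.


Result: 1008.09 kN

Derivation:
Using Qs = alpha * cu * perimeter * L
Qs = 0.43 * 47.8 * 2.74 * 17.9
Qs = 1008.09 kN


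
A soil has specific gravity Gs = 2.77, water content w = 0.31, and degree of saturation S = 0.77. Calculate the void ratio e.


Using the relation e = Gs * w / S
e = 2.77 * 0.31 / 0.77
e = 1.1152


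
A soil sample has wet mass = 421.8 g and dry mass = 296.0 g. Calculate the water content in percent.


Result: 42.5 %

Derivation:
Using w = (m_wet - m_dry) / m_dry * 100
m_wet - m_dry = 421.8 - 296.0 = 125.8 g
w = 125.8 / 296.0 * 100
w = 42.5 %


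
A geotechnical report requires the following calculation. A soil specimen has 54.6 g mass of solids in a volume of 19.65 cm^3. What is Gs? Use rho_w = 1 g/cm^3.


Result: 2.779

Derivation:
Using Gs = m_s / (V_s * rho_w)
Since rho_w = 1 g/cm^3:
Gs = 54.6 / 19.65
Gs = 2.779


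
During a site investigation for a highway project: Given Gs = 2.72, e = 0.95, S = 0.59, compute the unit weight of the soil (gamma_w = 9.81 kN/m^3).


Using gamma = gamma_w * (Gs + S*e) / (1 + e)
Numerator: Gs + S*e = 2.72 + 0.59*0.95 = 3.2805
Denominator: 1 + e = 1 + 0.95 = 1.95
gamma = 9.81 * 3.2805 / 1.95
gamma = 16.503 kN/m^3


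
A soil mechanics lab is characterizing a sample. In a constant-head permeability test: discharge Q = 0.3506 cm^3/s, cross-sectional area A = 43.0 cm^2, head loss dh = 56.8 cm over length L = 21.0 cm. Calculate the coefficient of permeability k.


Compute hydraulic gradient:
i = dh / L = 56.8 / 21.0 = 2.70476
Then apply Darcy's law:
k = Q / (A * i)
k = 0.3506 / (43.0 * 2.70476)
k = 0.3506 / 116.305
k = 0.003014 cm/s


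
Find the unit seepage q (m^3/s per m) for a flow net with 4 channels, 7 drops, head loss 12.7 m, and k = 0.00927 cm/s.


Convert k to m/s for unit consistency with H:
k = 0.00927 cm/s = 0.00927 / 100 m/s = 9.27e-05 m/s
Using q = k * H * Nf / Nd
Nf / Nd = 4 / 7 = 0.5714
q = 9.27e-05 * 12.7 * 0.5714
q = 0.0006727 m^3/s per m


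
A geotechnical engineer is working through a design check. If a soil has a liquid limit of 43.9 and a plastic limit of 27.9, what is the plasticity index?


Result: 16.0

Derivation:
Using PI = LL - PL
PI = 43.9 - 27.9
PI = 16.0


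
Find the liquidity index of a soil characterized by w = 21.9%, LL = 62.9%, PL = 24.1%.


Result: -0.057

Derivation:
First compute the plasticity index:
PI = LL - PL = 62.9 - 24.1 = 38.8
Then compute the liquidity index:
LI = (w - PL) / PI
LI = (21.9 - 24.1) / 38.8
LI = -0.057


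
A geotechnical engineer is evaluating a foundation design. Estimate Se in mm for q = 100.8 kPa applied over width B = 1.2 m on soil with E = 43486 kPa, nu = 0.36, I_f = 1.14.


Result: 2.76 mm

Derivation:
Using Se = q * B * (1 - nu^2) * I_f / E
1 - nu^2 = 1 - 0.36^2 = 0.8704
Se = 100.8 * 1.2 * 0.8704 * 1.14 / 43486
Se = 0.002760 m
Convert to mm: Se = 0.002760 * 1000 = 2.76 mm


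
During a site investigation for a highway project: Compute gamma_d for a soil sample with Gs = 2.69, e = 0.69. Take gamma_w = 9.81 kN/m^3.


Using gamma_d = Gs * gamma_w / (1 + e)
gamma_d = 2.69 * 9.81 / (1 + 0.69)
gamma_d = 2.69 * 9.81 / 1.69
gamma_d = 15.615 kN/m^3


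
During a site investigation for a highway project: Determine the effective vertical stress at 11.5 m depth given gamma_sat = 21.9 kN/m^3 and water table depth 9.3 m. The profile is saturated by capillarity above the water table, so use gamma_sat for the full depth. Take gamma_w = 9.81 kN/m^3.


Total stress = gamma_sat * depth
sigma = 21.9 * 11.5 = 251.85 kPa
Pore water pressure u = gamma_w * (depth - d_wt)
u = 9.81 * (11.5 - 9.3) = 21.582 kPa
Effective stress = sigma - u
sigma' = 251.85 - 21.582 = 230.27 kPa


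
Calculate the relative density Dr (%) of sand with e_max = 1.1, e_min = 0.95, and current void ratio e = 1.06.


Using Dr = (e_max - e) / (e_max - e_min) * 100
e_max - e = 1.1 - 1.06 = 0.04
e_max - e_min = 1.1 - 0.95 = 0.15
Dr = 0.04 / 0.15 * 100
Dr = 26.67 %


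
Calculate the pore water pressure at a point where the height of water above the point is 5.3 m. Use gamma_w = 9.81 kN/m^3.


Result: 51.99 kPa

Derivation:
Using u = gamma_w * h_w
u = 9.81 * 5.3
u = 51.99 kPa


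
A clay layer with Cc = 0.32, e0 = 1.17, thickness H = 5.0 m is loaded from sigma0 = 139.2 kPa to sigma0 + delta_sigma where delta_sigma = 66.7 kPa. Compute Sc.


Using Sc = Cc * H / (1 + e0) * log10((sigma0 + delta_sigma) / sigma0)
Stress ratio = (139.2 + 66.7) / 139.2 = 1.47917
log10(1.47917) = 0.170017
Cc * H / (1 + e0) = 0.32 * 5.0 / (1 + 1.17) = 0.737327
Sc = 0.737327 * 0.170017
Sc = 0.1254 m


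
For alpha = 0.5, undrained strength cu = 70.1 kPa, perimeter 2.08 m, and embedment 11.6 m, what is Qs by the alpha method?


Result: 845.69 kN

Derivation:
Using Qs = alpha * cu * perimeter * L
Qs = 0.5 * 70.1 * 2.08 * 11.6
Qs = 845.69 kN


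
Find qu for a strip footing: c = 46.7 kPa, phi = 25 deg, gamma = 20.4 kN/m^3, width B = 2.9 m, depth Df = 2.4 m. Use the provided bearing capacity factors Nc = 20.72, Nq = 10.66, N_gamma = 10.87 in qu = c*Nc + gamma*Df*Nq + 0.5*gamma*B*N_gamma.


Compute qu = c*Nc + gamma*Df*Nq + 0.5*gamma*B*N_gamma
Term 1: 46.7 * 20.72 = 967.624
Term 2: 20.4 * 2.4 * 10.66 = 521.9136
Term 3: 0.5 * 20.4 * 2.9 * 10.87 = 321.5346
qu = 967.624 + 521.9136 + 321.5346
qu = 1811.07 kPa


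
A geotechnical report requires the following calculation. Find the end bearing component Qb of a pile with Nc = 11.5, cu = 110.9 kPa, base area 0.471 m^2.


Using Qb = Nc * cu * Ab
Qb = 11.5 * 110.9 * 0.471
Qb = 600.69 kN


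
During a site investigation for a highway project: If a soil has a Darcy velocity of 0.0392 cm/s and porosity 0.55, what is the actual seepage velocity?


Result: 0.07127 cm/s

Derivation:
Using v_s = v_d / n
v_s = 0.0392 / 0.55
v_s = 0.07127 cm/s


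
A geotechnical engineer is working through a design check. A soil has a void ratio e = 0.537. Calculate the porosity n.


Result: 0.3494

Derivation:
Using the relation n = e / (1 + e)
n = 0.537 / (1 + 0.537)
n = 0.537 / 1.537
n = 0.3494


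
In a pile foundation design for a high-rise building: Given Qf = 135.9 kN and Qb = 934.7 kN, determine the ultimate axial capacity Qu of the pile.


Using Qu = Qf + Qb
Qu = 135.9 + 934.7
Qu = 1070.6 kN


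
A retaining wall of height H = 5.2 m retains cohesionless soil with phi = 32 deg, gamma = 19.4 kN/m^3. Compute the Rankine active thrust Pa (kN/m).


Compute active earth pressure coefficient:
Ka = tan^2(45 - phi/2) = tan^2(29.0) = 0.307259
Compute active force:
Pa = 0.5 * Ka * gamma * H^2
Pa = 0.5 * 0.307259 * 19.4 * 5.2^2
Pa = 80.59 kN/m


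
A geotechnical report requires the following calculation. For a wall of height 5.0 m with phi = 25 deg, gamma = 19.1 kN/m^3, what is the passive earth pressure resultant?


Result: 588.26 kN/m

Derivation:
Compute passive earth pressure coefficient:
Kp = tan^2(45 + phi/2) = tan^2(57.5) = 2.463913
Compute passive force:
Pp = 0.5 * Kp * gamma * H^2
Pp = 0.5 * 2.463913 * 19.1 * 5.0^2
Pp = 588.26 kN/m


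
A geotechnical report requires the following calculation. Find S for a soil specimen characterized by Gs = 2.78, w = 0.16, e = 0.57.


Using S = Gs * w / e
S = 2.78 * 0.16 / 0.57
S = 0.7804


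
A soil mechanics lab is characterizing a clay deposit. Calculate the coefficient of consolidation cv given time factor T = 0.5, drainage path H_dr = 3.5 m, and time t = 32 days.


Result: 0.19141 m^2/day

Derivation:
Using cv = T * H_dr^2 / t
H_dr^2 = 3.5^2 = 12.25
cv = 0.5 * 12.25 / 32
cv = 0.19141 m^2/day


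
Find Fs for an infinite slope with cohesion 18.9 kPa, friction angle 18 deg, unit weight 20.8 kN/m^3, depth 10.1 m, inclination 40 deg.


Result: 0.57

Derivation:
Using Fs = c / (gamma*H*sin(beta)*cos(beta)) + tan(phi)/tan(beta)
Cohesion contribution = 18.9 / (20.8*10.1*sin(40)*cos(40))
Cohesion contribution = 0.182707
Friction contribution = tan(18)/tan(40) = 0.387224
Fs = 0.182707 + 0.387224
Fs = 0.57


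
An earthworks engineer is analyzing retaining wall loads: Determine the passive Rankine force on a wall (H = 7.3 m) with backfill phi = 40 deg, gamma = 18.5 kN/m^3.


Compute passive earth pressure coefficient:
Kp = tan^2(45 + phi/2) = tan^2(65.0) = 4.59891
Compute passive force:
Pp = 0.5 * Kp * gamma * H^2
Pp = 0.5 * 4.59891 * 18.5 * 7.3^2
Pp = 2266.95 kN/m


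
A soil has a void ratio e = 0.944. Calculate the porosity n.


Using the relation n = e / (1 + e)
n = 0.944 / (1 + 0.944)
n = 0.944 / 1.944
n = 0.4856


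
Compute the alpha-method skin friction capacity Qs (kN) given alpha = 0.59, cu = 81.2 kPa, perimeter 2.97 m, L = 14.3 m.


Result: 2034.7 kN

Derivation:
Using Qs = alpha * cu * perimeter * L
Qs = 0.59 * 81.2 * 2.97 * 14.3
Qs = 2034.7 kN


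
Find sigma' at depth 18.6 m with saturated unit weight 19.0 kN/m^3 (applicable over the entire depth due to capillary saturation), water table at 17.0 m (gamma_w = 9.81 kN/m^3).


Result: 337.7 kPa

Derivation:
Total stress = gamma_sat * depth
sigma = 19.0 * 18.6 = 353.4 kPa
Pore water pressure u = gamma_w * (depth - d_wt)
u = 9.81 * (18.6 - 17.0) = 15.696 kPa
Effective stress = sigma - u
sigma' = 353.4 - 15.696 = 337.7 kPa


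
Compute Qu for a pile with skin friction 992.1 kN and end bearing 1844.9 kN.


Using Qu = Qf + Qb
Qu = 992.1 + 1844.9
Qu = 2837.0 kN


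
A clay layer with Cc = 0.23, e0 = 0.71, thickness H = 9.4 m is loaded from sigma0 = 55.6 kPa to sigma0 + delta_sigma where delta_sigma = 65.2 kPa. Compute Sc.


Using Sc = Cc * H / (1 + e0) * log10((sigma0 + delta_sigma) / sigma0)
Stress ratio = (55.6 + 65.2) / 55.6 = 2.17266
log10(2.17266) = 0.336992
Cc * H / (1 + e0) = 0.23 * 9.4 / (1 + 0.71) = 1.26433
Sc = 1.26433 * 0.336992
Sc = 0.4261 m


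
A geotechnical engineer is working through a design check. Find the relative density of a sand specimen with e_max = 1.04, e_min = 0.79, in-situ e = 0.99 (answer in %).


Using Dr = (e_max - e) / (e_max - e_min) * 100
e_max - e = 1.04 - 0.99 = 0.05
e_max - e_min = 1.04 - 0.79 = 0.25
Dr = 0.05 / 0.25 * 100
Dr = 20.0 %


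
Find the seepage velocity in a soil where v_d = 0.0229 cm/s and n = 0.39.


Using v_s = v_d / n
v_s = 0.0229 / 0.39
v_s = 0.05872 cm/s


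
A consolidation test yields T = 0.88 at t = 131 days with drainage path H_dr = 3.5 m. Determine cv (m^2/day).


Using cv = T * H_dr^2 / t
H_dr^2 = 3.5^2 = 12.25
cv = 0.88 * 12.25 / 131
cv = 0.08229 m^2/day


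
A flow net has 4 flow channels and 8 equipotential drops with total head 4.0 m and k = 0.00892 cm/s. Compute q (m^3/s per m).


Result: 0.0001784 m^3/s per m

Derivation:
Convert k to m/s for unit consistency with H:
k = 0.00892 cm/s = 0.00892 / 100 m/s = 8.92e-05 m/s
Using q = k * H * Nf / Nd
Nf / Nd = 4 / 8 = 0.5
q = 8.92e-05 * 4.0 * 0.5
q = 0.0001784 m^3/s per m


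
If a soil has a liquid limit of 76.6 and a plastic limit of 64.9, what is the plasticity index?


Result: 11.7

Derivation:
Using PI = LL - PL
PI = 76.6 - 64.9
PI = 11.7


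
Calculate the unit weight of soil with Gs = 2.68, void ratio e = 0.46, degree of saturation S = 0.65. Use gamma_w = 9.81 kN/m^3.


Result: 20.016 kN/m^3

Derivation:
Using gamma = gamma_w * (Gs + S*e) / (1 + e)
Numerator: Gs + S*e = 2.68 + 0.65*0.46 = 2.979
Denominator: 1 + e = 1 + 0.46 = 1.46
gamma = 9.81 * 2.979 / 1.46
gamma = 20.016 kN/m^3


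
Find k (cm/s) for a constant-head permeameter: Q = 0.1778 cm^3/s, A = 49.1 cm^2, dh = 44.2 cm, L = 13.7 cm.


Compute hydraulic gradient:
i = dh / L = 44.2 / 13.7 = 3.22628
Then apply Darcy's law:
k = Q / (A * i)
k = 0.1778 / (49.1 * 3.22628)
k = 0.1778 / 158.41
k = 0.001122 cm/s


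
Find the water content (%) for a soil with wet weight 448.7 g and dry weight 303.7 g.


Result: 47.74 %

Derivation:
Using w = (m_wet - m_dry) / m_dry * 100
m_wet - m_dry = 448.7 - 303.7 = 145.0 g
w = 145.0 / 303.7 * 100
w = 47.74 %


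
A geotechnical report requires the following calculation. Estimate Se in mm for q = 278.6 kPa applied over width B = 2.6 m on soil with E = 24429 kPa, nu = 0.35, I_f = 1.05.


Using Se = q * B * (1 - nu^2) * I_f / E
1 - nu^2 = 1 - 0.35^2 = 0.8775
Se = 278.6 * 2.6 * 0.8775 * 1.05 / 24429
Se = 0.027320 m
Convert to mm: Se = 0.027320 * 1000 = 27.32 mm


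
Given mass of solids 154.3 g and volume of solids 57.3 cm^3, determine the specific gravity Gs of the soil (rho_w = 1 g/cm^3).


Using Gs = m_s / (V_s * rho_w)
Since rho_w = 1 g/cm^3:
Gs = 154.3 / 57.3
Gs = 2.693


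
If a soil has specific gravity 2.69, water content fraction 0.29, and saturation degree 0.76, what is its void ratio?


Using the relation e = Gs * w / S
e = 2.69 * 0.29 / 0.76
e = 1.0264


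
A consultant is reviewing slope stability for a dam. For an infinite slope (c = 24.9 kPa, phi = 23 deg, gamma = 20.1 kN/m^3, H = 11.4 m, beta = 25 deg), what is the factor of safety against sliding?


Result: 1.194

Derivation:
Using Fs = c / (gamma*H*sin(beta)*cos(beta)) + tan(phi)/tan(beta)
Cohesion contribution = 24.9 / (20.1*11.4*sin(25)*cos(25))
Cohesion contribution = 0.28371
Friction contribution = tan(23)/tan(25) = 0.910289
Fs = 0.28371 + 0.910289
Fs = 1.194


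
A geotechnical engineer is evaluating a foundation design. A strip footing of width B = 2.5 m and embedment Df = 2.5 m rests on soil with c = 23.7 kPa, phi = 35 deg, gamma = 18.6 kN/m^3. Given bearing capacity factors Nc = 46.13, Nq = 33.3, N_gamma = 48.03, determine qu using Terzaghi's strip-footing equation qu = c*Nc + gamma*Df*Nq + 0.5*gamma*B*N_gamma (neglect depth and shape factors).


Compute qu = c*Nc + gamma*Df*Nq + 0.5*gamma*B*N_gamma
Term 1: 23.7 * 46.13 = 1093.281
Term 2: 18.6 * 2.5 * 33.3 = 1548.45
Term 3: 0.5 * 18.6 * 2.5 * 48.03 = 1116.6975
qu = 1093.281 + 1548.45 + 1116.6975
qu = 3758.43 kPa


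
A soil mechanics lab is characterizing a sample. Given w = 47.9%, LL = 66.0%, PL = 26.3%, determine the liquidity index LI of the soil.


First compute the plasticity index:
PI = LL - PL = 66.0 - 26.3 = 39.7
Then compute the liquidity index:
LI = (w - PL) / PI
LI = (47.9 - 26.3) / 39.7
LI = 0.544


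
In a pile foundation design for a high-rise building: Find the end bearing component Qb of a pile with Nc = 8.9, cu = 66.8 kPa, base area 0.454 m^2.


Using Qb = Nc * cu * Ab
Qb = 8.9 * 66.8 * 0.454
Qb = 269.91 kN


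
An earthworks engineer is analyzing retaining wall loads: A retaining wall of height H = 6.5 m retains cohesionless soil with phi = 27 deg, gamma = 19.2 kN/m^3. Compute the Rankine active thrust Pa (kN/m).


Compute active earth pressure coefficient:
Ka = tan^2(45 - phi/2) = tan^2(31.5) = 0.375525
Compute active force:
Pa = 0.5 * Ka * gamma * H^2
Pa = 0.5 * 0.375525 * 19.2 * 6.5^2
Pa = 152.31 kN/m


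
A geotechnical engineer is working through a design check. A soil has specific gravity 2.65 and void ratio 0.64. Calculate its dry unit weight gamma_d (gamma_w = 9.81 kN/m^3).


Result: 15.852 kN/m^3

Derivation:
Using gamma_d = Gs * gamma_w / (1 + e)
gamma_d = 2.65 * 9.81 / (1 + 0.64)
gamma_d = 2.65 * 9.81 / 1.64
gamma_d = 15.852 kN/m^3


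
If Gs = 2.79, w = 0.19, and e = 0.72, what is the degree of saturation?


Result: 0.7363

Derivation:
Using S = Gs * w / e
S = 2.79 * 0.19 / 0.72
S = 0.7363


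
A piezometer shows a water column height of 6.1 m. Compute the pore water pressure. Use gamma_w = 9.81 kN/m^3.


Using u = gamma_w * h_w
u = 9.81 * 6.1
u = 59.84 kPa


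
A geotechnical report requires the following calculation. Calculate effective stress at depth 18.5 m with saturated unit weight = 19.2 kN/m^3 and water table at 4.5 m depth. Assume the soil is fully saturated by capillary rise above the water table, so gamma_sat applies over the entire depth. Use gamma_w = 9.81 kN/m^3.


Total stress = gamma_sat * depth
sigma = 19.2 * 18.5 = 355.2 kPa
Pore water pressure u = gamma_w * (depth - d_wt)
u = 9.81 * (18.5 - 4.5) = 137.34 kPa
Effective stress = sigma - u
sigma' = 355.2 - 137.34 = 217.86 kPa


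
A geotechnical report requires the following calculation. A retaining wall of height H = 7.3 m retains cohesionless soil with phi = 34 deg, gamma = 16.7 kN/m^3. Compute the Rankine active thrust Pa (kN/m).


Result: 125.8 kN/m

Derivation:
Compute active earth pressure coefficient:
Ka = tan^2(45 - phi/2) = tan^2(28.0) = 0.282715
Compute active force:
Pa = 0.5 * Ka * gamma * H^2
Pa = 0.5 * 0.282715 * 16.7 * 7.3^2
Pa = 125.8 kN/m


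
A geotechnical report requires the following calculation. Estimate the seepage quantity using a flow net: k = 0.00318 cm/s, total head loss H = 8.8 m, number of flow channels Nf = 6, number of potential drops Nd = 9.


Convert k to m/s for unit consistency with H:
k = 0.00318 cm/s = 0.00318 / 100 m/s = 3.18e-05 m/s
Using q = k * H * Nf / Nd
Nf / Nd = 6 / 9 = 0.6667
q = 3.18e-05 * 8.8 * 0.6667
q = 0.0001866 m^3/s per m


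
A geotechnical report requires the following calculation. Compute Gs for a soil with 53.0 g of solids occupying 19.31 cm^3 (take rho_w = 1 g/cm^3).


Using Gs = m_s / (V_s * rho_w)
Since rho_w = 1 g/cm^3:
Gs = 53.0 / 19.31
Gs = 2.745


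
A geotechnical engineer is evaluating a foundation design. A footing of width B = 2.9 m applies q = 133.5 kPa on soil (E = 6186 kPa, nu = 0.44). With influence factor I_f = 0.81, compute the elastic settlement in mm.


Using Se = q * B * (1 - nu^2) * I_f / E
1 - nu^2 = 1 - 0.44^2 = 0.8064
Se = 133.5 * 2.9 * 0.8064 * 0.81 / 6186
Se = 0.040879 m
Convert to mm: Se = 0.040879 * 1000 = 40.879 mm


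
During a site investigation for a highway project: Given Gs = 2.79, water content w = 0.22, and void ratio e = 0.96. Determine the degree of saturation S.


Using S = Gs * w / e
S = 2.79 * 0.22 / 0.96
S = 0.6394


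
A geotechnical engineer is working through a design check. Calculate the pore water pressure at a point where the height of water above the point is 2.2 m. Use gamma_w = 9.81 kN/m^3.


Using u = gamma_w * h_w
u = 9.81 * 2.2
u = 21.58 kPa


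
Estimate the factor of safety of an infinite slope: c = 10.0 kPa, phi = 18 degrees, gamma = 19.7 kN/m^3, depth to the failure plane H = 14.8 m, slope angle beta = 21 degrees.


Using Fs = c / (gamma*H*sin(beta)*cos(beta)) + tan(phi)/tan(beta)
Cohesion contribution = 10.0 / (19.7*14.8*sin(21)*cos(21))
Cohesion contribution = 0.102516
Friction contribution = tan(18)/tan(21) = 0.846445
Fs = 0.102516 + 0.846445
Fs = 0.949


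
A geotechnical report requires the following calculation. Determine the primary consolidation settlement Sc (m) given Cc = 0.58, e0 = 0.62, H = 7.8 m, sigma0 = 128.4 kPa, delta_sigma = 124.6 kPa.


Using Sc = Cc * H / (1 + e0) * log10((sigma0 + delta_sigma) / sigma0)
Stress ratio = (128.4 + 124.6) / 128.4 = 1.9704
log10(1.9704) = 0.294555
Cc * H / (1 + e0) = 0.58 * 7.8 / (1 + 0.62) = 2.79259
Sc = 2.79259 * 0.294555
Sc = 0.8226 m


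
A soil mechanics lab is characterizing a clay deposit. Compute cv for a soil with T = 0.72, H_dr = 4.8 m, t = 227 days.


Using cv = T * H_dr^2 / t
H_dr^2 = 4.8^2 = 23.04
cv = 0.72 * 23.04 / 227
cv = 0.07308 m^2/day


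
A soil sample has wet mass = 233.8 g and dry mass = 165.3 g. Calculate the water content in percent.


Using w = (m_wet - m_dry) / m_dry * 100
m_wet - m_dry = 233.8 - 165.3 = 68.5 g
w = 68.5 / 165.3 * 100
w = 41.44 %


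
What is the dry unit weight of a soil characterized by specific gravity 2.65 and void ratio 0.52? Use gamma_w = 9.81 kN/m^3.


Using gamma_d = Gs * gamma_w / (1 + e)
gamma_d = 2.65 * 9.81 / (1 + 0.52)
gamma_d = 2.65 * 9.81 / 1.52
gamma_d = 17.103 kN/m^3


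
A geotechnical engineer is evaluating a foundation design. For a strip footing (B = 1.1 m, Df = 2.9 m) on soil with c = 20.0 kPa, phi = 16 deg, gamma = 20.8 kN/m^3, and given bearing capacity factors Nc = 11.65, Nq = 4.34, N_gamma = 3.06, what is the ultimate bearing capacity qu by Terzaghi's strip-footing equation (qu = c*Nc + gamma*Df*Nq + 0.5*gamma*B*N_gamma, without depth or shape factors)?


Result: 529.8 kPa

Derivation:
Compute qu = c*Nc + gamma*Df*Nq + 0.5*gamma*B*N_gamma
Term 1: 20.0 * 11.65 = 233.0
Term 2: 20.8 * 2.9 * 4.34 = 261.7888
Term 3: 0.5 * 20.8 * 1.1 * 3.06 = 35.0064
qu = 233.0 + 261.7888 + 35.0064
qu = 529.8 kPa


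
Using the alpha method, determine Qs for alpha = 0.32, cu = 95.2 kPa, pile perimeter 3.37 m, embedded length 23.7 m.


Using Qs = alpha * cu * perimeter * L
Qs = 0.32 * 95.2 * 3.37 * 23.7
Qs = 2433.13 kN


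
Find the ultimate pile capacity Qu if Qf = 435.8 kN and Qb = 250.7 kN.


Using Qu = Qf + Qb
Qu = 435.8 + 250.7
Qu = 686.5 kN


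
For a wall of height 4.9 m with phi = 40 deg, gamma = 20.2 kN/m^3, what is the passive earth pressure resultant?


Compute passive earth pressure coefficient:
Kp = tan^2(45 + phi/2) = tan^2(65.0) = 4.59891
Compute passive force:
Pp = 0.5 * Kp * gamma * H^2
Pp = 0.5 * 4.59891 * 20.2 * 4.9^2
Pp = 1115.24 kN/m


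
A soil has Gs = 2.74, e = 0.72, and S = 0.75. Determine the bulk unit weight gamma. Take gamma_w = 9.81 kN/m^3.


Using gamma = gamma_w * (Gs + S*e) / (1 + e)
Numerator: Gs + S*e = 2.74 + 0.75*0.72 = 3.28
Denominator: 1 + e = 1 + 0.72 = 1.72
gamma = 9.81 * 3.28 / 1.72
gamma = 18.707 kN/m^3


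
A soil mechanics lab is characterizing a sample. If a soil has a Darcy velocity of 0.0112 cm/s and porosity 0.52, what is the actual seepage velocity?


Using v_s = v_d / n
v_s = 0.0112 / 0.52
v_s = 0.02154 cm/s


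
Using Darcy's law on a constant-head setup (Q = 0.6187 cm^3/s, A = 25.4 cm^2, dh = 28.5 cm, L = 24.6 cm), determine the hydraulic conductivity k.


Compute hydraulic gradient:
i = dh / L = 28.5 / 24.6 = 1.15854
Then apply Darcy's law:
k = Q / (A * i)
k = 0.6187 / (25.4 * 1.15854)
k = 0.6187 / 29.4268
k = 0.021025 cm/s


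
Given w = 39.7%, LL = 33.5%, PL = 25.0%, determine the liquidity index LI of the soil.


First compute the plasticity index:
PI = LL - PL = 33.5 - 25.0 = 8.5
Then compute the liquidity index:
LI = (w - PL) / PI
LI = (39.7 - 25.0) / 8.5
LI = 1.729


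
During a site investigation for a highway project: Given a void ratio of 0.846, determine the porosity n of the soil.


Using the relation n = e / (1 + e)
n = 0.846 / (1 + 0.846)
n = 0.846 / 1.846
n = 0.4583


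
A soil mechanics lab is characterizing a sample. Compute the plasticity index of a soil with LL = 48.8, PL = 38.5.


Using PI = LL - PL
PI = 48.8 - 38.5
PI = 10.3


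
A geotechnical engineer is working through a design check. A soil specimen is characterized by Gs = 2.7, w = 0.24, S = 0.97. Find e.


Result: 0.668

Derivation:
Using the relation e = Gs * w / S
e = 2.7 * 0.24 / 0.97
e = 0.668


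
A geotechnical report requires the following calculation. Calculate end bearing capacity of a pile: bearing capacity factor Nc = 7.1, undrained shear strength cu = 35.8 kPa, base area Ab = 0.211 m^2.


Result: 53.63 kN

Derivation:
Using Qb = Nc * cu * Ab
Qb = 7.1 * 35.8 * 0.211
Qb = 53.63 kN


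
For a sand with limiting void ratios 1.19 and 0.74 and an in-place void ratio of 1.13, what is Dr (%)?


Using Dr = (e_max - e) / (e_max - e_min) * 100
e_max - e = 1.19 - 1.13 = 0.06
e_max - e_min = 1.19 - 0.74 = 0.45
Dr = 0.06 / 0.45 * 100
Dr = 13.33 %


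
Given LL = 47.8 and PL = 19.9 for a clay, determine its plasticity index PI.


Using PI = LL - PL
PI = 47.8 - 19.9
PI = 27.9


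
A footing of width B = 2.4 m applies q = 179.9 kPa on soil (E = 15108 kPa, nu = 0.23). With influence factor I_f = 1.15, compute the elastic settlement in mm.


Using Se = q * B * (1 - nu^2) * I_f / E
1 - nu^2 = 1 - 0.23^2 = 0.9471
Se = 179.9 * 2.4 * 0.9471 * 1.15 / 15108
Se = 0.031126 m
Convert to mm: Se = 0.031126 * 1000 = 31.126 mm


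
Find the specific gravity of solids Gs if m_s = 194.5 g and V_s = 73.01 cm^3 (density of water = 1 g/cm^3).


Using Gs = m_s / (V_s * rho_w)
Since rho_w = 1 g/cm^3:
Gs = 194.5 / 73.01
Gs = 2.664


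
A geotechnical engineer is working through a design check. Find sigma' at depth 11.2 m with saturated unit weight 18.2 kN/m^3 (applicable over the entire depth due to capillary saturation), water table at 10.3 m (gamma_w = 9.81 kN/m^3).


Result: 195.01 kPa

Derivation:
Total stress = gamma_sat * depth
sigma = 18.2 * 11.2 = 203.84 kPa
Pore water pressure u = gamma_w * (depth - d_wt)
u = 9.81 * (11.2 - 10.3) = 8.829 kPa
Effective stress = sigma - u
sigma' = 203.84 - 8.829 = 195.01 kPa


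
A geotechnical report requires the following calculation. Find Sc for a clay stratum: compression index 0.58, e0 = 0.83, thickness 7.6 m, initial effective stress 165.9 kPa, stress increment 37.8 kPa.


Using Sc = Cc * H / (1 + e0) * log10((sigma0 + delta_sigma) / sigma0)
Stress ratio = (165.9 + 37.8) / 165.9 = 1.22785
log10(1.22785) = 0.0891446
Cc * H / (1 + e0) = 0.58 * 7.6 / (1 + 0.83) = 2.40874
Sc = 2.40874 * 0.0891446
Sc = 0.2147 m


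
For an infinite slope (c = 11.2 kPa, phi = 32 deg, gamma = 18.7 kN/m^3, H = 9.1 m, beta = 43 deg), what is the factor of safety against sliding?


Using Fs = c / (gamma*H*sin(beta)*cos(beta)) + tan(phi)/tan(beta)
Cohesion contribution = 11.2 / (18.7*9.1*sin(43)*cos(43))
Cohesion contribution = 0.131955
Friction contribution = tan(32)/tan(43) = 0.67009
Fs = 0.131955 + 0.67009
Fs = 0.802


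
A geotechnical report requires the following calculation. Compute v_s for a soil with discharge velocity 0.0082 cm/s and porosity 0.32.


Result: 0.02563 cm/s

Derivation:
Using v_s = v_d / n
v_s = 0.0082 / 0.32
v_s = 0.02563 cm/s


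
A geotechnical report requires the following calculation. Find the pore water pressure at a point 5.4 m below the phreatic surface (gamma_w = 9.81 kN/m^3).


Using u = gamma_w * h_w
u = 9.81 * 5.4
u = 52.97 kPa


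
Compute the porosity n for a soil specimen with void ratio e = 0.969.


Result: 0.4921

Derivation:
Using the relation n = e / (1 + e)
n = 0.969 / (1 + 0.969)
n = 0.969 / 1.969
n = 0.4921


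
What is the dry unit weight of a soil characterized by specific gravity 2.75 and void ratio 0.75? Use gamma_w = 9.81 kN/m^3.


Using gamma_d = Gs * gamma_w / (1 + e)
gamma_d = 2.75 * 9.81 / (1 + 0.75)
gamma_d = 2.75 * 9.81 / 1.75
gamma_d = 15.416 kN/m^3


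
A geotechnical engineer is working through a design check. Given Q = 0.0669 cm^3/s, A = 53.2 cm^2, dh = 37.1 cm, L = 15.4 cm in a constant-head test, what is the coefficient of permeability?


Result: 0.000522 cm/s

Derivation:
Compute hydraulic gradient:
i = dh / L = 37.1 / 15.4 = 2.40909
Then apply Darcy's law:
k = Q / (A * i)
k = 0.0669 / (53.2 * 2.40909)
k = 0.0669 / 128.164
k = 0.000522 cm/s


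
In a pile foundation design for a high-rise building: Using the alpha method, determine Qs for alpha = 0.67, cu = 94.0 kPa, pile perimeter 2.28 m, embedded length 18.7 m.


Using Qs = alpha * cu * perimeter * L
Qs = 0.67 * 94.0 * 2.28 * 18.7
Qs = 2685.22 kN


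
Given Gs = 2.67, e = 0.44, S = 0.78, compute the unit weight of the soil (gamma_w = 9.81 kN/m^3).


Using gamma = gamma_w * (Gs + S*e) / (1 + e)
Numerator: Gs + S*e = 2.67 + 0.78*0.44 = 3.0132
Denominator: 1 + e = 1 + 0.44 = 1.44
gamma = 9.81 * 3.0132 / 1.44
gamma = 20.527 kN/m^3


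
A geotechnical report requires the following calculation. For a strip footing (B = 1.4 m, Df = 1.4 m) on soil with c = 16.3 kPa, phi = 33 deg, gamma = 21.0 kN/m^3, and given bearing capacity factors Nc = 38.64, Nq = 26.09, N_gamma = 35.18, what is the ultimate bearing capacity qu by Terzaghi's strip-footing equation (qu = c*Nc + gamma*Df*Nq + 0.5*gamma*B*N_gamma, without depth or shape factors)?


Compute qu = c*Nc + gamma*Df*Nq + 0.5*gamma*B*N_gamma
Term 1: 16.3 * 38.64 = 629.832
Term 2: 21.0 * 1.4 * 26.09 = 767.046
Term 3: 0.5 * 21.0 * 1.4 * 35.18 = 517.146
qu = 629.832 + 767.046 + 517.146
qu = 1914.02 kPa


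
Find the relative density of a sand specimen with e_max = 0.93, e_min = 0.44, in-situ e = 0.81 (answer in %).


Using Dr = (e_max - e) / (e_max - e_min) * 100
e_max - e = 0.93 - 0.81 = 0.12
e_max - e_min = 0.93 - 0.44 = 0.49
Dr = 0.12 / 0.49 * 100
Dr = 24.49 %


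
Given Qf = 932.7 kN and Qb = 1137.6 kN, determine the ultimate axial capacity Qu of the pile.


Result: 2070.3 kN

Derivation:
Using Qu = Qf + Qb
Qu = 932.7 + 1137.6
Qu = 2070.3 kN


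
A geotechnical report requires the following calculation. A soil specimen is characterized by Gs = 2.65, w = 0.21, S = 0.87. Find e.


Using the relation e = Gs * w / S
e = 2.65 * 0.21 / 0.87
e = 0.6397


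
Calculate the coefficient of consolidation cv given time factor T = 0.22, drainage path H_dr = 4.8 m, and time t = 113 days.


Result: 0.04486 m^2/day

Derivation:
Using cv = T * H_dr^2 / t
H_dr^2 = 4.8^2 = 23.04
cv = 0.22 * 23.04 / 113
cv = 0.04486 m^2/day


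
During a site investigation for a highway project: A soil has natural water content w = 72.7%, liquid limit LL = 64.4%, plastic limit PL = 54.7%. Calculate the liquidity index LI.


First compute the plasticity index:
PI = LL - PL = 64.4 - 54.7 = 9.7
Then compute the liquidity index:
LI = (w - PL) / PI
LI = (72.7 - 54.7) / 9.7
LI = 1.856


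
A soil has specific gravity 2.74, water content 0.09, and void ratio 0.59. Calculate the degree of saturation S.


Using S = Gs * w / e
S = 2.74 * 0.09 / 0.59
S = 0.418


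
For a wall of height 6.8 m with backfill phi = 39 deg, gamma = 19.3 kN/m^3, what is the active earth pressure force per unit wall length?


Compute active earth pressure coefficient:
Ka = tan^2(45 - phi/2) = tan^2(25.5) = 0.227506
Compute active force:
Pa = 0.5 * Ka * gamma * H^2
Pa = 0.5 * 0.227506 * 19.3 * 6.8^2
Pa = 101.52 kN/m


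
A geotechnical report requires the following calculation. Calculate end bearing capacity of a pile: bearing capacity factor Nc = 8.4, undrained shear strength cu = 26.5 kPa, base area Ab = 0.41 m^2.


Result: 91.27 kN

Derivation:
Using Qb = Nc * cu * Ab
Qb = 8.4 * 26.5 * 0.41
Qb = 91.27 kN


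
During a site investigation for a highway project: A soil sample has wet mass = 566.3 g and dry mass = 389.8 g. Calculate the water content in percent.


Using w = (m_wet - m_dry) / m_dry * 100
m_wet - m_dry = 566.3 - 389.8 = 176.5 g
w = 176.5 / 389.8 * 100
w = 45.28 %


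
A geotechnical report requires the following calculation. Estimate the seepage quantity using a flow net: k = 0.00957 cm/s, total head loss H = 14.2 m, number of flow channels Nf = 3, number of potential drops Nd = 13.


Convert k to m/s for unit consistency with H:
k = 0.00957 cm/s = 0.00957 / 100 m/s = 9.57e-05 m/s
Using q = k * H * Nf / Nd
Nf / Nd = 3 / 13 = 0.2308
q = 9.57e-05 * 14.2 * 0.2308
q = 0.0003136 m^3/s per m


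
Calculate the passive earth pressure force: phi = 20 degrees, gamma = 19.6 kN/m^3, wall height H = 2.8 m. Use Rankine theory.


Compute passive earth pressure coefficient:
Kp = tan^2(45 + phi/2) = tan^2(55.0) = 2.039607
Compute passive force:
Pp = 0.5 * Kp * gamma * H^2
Pp = 0.5 * 2.039607 * 19.6 * 2.8^2
Pp = 156.71 kN/m


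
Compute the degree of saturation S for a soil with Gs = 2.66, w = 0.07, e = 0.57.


Result: 0.3267

Derivation:
Using S = Gs * w / e
S = 2.66 * 0.07 / 0.57
S = 0.3267


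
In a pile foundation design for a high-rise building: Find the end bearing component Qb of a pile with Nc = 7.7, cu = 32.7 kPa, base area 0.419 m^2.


Using Qb = Nc * cu * Ab
Qb = 7.7 * 32.7 * 0.419
Qb = 105.5 kN


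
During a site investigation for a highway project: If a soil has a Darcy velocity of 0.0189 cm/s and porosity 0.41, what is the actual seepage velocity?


Result: 0.0461 cm/s

Derivation:
Using v_s = v_d / n
v_s = 0.0189 / 0.41
v_s = 0.0461 cm/s


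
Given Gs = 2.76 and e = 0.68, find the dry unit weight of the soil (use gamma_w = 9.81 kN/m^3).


Using gamma_d = Gs * gamma_w / (1 + e)
gamma_d = 2.76 * 9.81 / (1 + 0.68)
gamma_d = 2.76 * 9.81 / 1.68
gamma_d = 16.116 kN/m^3


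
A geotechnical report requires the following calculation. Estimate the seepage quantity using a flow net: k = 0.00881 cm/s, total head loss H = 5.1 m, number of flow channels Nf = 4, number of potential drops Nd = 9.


Convert k to m/s for unit consistency with H:
k = 0.00881 cm/s = 0.00881 / 100 m/s = 8.81e-05 m/s
Using q = k * H * Nf / Nd
Nf / Nd = 4 / 9 = 0.4444
q = 8.81e-05 * 5.1 * 0.4444
q = 0.0001997 m^3/s per m


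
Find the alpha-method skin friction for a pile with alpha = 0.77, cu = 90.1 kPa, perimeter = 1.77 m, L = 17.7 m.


Using Qs = alpha * cu * perimeter * L
Qs = 0.77 * 90.1 * 1.77 * 17.7
Qs = 2173.51 kN


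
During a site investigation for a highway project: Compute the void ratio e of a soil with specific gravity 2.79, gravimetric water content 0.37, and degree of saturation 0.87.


Result: 1.1866

Derivation:
Using the relation e = Gs * w / S
e = 2.79 * 0.37 / 0.87
e = 1.1866


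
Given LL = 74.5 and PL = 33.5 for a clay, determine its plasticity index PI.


Using PI = LL - PL
PI = 74.5 - 33.5
PI = 41.0


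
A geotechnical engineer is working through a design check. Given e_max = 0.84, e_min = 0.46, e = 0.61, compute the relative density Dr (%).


Using Dr = (e_max - e) / (e_max - e_min) * 100
e_max - e = 0.84 - 0.61 = 0.23
e_max - e_min = 0.84 - 0.46 = 0.38
Dr = 0.23 / 0.38 * 100
Dr = 60.53 %


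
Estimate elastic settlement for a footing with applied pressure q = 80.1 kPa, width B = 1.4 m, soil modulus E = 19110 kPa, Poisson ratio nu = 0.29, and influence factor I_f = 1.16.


Using Se = q * B * (1 - nu^2) * I_f / E
1 - nu^2 = 1 - 0.29^2 = 0.9159
Se = 80.1 * 1.4 * 0.9159 * 1.16 / 19110
Se = 0.006235 m
Convert to mm: Se = 0.006235 * 1000 = 6.235 mm


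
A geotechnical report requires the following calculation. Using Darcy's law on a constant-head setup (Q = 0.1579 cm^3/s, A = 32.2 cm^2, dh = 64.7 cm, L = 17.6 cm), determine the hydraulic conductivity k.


Result: 0.001334 cm/s

Derivation:
Compute hydraulic gradient:
i = dh / L = 64.7 / 17.6 = 3.67614
Then apply Darcy's law:
k = Q / (A * i)
k = 0.1579 / (32.2 * 3.67614)
k = 0.1579 / 118.372
k = 0.001334 cm/s


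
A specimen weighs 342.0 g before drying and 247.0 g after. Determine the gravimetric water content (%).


Result: 38.46 %

Derivation:
Using w = (m_wet - m_dry) / m_dry * 100
m_wet - m_dry = 342.0 - 247.0 = 95.0 g
w = 95.0 / 247.0 * 100
w = 38.46 %
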